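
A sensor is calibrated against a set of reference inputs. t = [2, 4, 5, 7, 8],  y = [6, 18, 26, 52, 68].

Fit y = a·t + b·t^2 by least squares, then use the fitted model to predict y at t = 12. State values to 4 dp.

ŷ = 149.6331

AᵀA·[a, b]ᵀ = Aᵀy reads: 158·a + 1052·b = 1122;  1052·a + 7394·b = 7862.
(Σt·t = 158, Σt·t^2 = 1052, Σt^2·t^2 = 7394, Σt·y = 1122, Σt^2·y = 7862.)
det = 158·7394 − 1052² = 61548.
a = (1122·7394 − 1052·7862)/61548 = 6311/15387; b = (158·7862 − 1052·1122)/61548 = 15463/15387.
At t = 12: ŷ = (6311/15387)·(12) + (15463/15387)·(144) = 767468/5129.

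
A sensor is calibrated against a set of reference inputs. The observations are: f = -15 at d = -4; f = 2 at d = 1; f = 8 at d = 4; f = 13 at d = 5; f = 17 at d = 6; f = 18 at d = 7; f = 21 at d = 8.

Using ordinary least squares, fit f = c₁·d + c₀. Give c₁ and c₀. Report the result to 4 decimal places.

c₁ = 2.9958, c₀ = -2.4125

XᵀX·[c₁, c₀]ᵀ = Xᵀf reads: 207·c₁ + 27·c₀ = 555;  27·c₁ + 7·c₀ = 64.
(Σd·d = 207, Σd = 27, Σ1 = 7, Σd·f = 555, Σf = 64.)
Δ = 207·7 − 27² = 720.
c₁ = (555·7 − 27·64)/720 = 719/240; c₀ = (207·64 − 27·555)/720 = -193/80.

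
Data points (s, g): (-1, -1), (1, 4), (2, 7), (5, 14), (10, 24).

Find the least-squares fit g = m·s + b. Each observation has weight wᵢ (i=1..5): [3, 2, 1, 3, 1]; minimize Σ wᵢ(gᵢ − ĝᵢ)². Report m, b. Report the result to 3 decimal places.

m = 2.338, b = 1.720

Setting ∂/∂m … = 0 gives: 184·m + 26·b = 475;  26·m + 10·b = 78.
Eliminating b: 10·(row 1) − 26·(row 2) gives 1164·m = 10·475 − 26·78 = 2722, so m = 1361/582.
Then b = (78 − 26·(1361/582))/10 = 1001/582.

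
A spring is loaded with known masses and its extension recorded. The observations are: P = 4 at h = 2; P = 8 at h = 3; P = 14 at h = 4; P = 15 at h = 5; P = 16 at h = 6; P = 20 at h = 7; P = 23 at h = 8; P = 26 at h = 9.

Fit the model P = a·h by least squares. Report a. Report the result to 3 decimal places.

Forming MᵀM = [[284]] and MᵀP = [817]ᵀ gives MᵀM·[a]ᵀ = MᵀP.
a = 817/284 = 2.87676.

a = 2.877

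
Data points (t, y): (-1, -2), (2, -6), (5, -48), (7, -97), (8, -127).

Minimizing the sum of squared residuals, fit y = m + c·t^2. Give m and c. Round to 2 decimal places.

m = 1.21, c = -2.00

Forming MᵀM = [[5, 143]; [143, 7139]] and Mᵀy = [-280, -14107]ᵀ gives MᵀM·[m, c]ᵀ = Mᵀy.
Δ = 5·7139 − 143² = 15246.
m = ((-280)·7139 − 143·(-14107))/15246 = 557/462; c = (5·(-14107) − 143·(-280))/15246 = -10165/5082.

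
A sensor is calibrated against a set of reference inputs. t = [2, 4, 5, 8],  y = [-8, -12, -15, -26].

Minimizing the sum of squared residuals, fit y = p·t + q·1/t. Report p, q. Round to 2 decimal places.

The normal equations are: 109·p + 4·q = -347;  4·p + (589/1600)·q = -53/4.
det = 109·(589/1600) − 4² = 38601/1600.
p = ((-347)·(589/1600) − 4·(-53/4))/(38601/1600) = -13287/4289; q = (109·(-53/4) − 4·(-347))/(38601/1600) = -10000/4289.

p = -3.10, q = -2.33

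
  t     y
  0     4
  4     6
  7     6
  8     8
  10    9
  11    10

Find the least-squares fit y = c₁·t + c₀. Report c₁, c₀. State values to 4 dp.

With design matrix M, MᵀM = [[350, 40]; [40, 6]] and Mᵀy = [330, 43]ᵀ.
det = 350·6 − 40² = 500.
c₁ = (330·6 − 40·43)/500 = 13/25; c₀ = (350·43 − 40·330)/500 = 37/10.

c₁ = 0.5200, c₀ = 3.7000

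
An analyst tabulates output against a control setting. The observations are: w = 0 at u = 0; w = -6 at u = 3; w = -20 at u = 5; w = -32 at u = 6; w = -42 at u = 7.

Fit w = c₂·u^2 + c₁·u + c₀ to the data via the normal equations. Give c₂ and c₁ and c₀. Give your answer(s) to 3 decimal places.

c₂ = -0.998, c₁ = 0.867, c₀ = 0.103

AᵀA·[c₂, c₁, c₀]ᵀ = Aᵀw reads: 4403·c₂ + 711·c₁ + 119·c₀ = -3764;  711·c₂ + 119·c₁ + 21·c₀ = -604;  119·c₂ + 21·c₁ + 5·c₀ = -100.
(Σu^2·u^2 = 4403, Σu^2·u = 711, Σu^2 = 119, Σu·u = 119, Σu = 21, Σ1 = 5, Σu^2·w = -3764, Σu·w = -604, Σw = -100.)
Row-reducing yields c₂ = -428/429, c₁ = 124/143, c₀ = 4/39.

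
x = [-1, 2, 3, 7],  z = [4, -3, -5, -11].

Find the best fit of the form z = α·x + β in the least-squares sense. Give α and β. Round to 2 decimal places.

With design matrix A, AᵀA = [[63, 11]; [11, 4]] and Aᵀz = [-102, -15]ᵀ.
Δ = 63·4 − 11² = 131.
α = ((-102)·4 − 11·(-15))/131 = -243/131; β = (63·(-15) − 11·(-102))/131 = 177/131.

α = -1.85, β = 1.35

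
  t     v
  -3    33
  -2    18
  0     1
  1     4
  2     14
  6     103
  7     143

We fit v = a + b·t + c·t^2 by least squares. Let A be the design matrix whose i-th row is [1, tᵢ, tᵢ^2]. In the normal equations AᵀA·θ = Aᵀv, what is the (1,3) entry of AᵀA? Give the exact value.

103

Row 1 ↔ basis 1, column 3 ↔ basis t^2, so (AᵀA)_{1,3} = Σᵢ t^2 = (1)·(9) + (1)·(4) + (1)·(0) + (1)·(1) + (1)·(4) + (1)·(36) + (1)·(49) = 103.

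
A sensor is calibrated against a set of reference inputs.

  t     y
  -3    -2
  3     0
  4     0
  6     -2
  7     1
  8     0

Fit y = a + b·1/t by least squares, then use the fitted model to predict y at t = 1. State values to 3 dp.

ŷ = 2.181

Forming XᵀX = [[6, 115/168]; [115/168, 1093/3136]] and Xᵀy = [-3, 10/21]ᵀ gives XᵀX·[a, b]ᵀ = Xᵀy.
det = 6·(1093/3136) − (115/168)² = 45797/28224.
a = ((-3)·(1093/3136) − (115/168)·(10/21))/(45797/28224) = -38711/45797; b = (6·(10/21) − (115/168)·(-3))/(45797/28224) = 138600/45797.
At t = 1: ŷ = (-38711/45797)·(1) + (138600/45797)·(1) = 99889/45797.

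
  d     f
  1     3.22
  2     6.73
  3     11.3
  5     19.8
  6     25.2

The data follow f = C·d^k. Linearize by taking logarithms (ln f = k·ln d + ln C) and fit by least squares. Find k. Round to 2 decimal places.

With ln fᵢ as the transformed response and ln dᵢ as the regressor:
XᵀX = [[7.4881, 5.1930]; [5.1930, 5]], rhs = [14.5725, 11.7133]ᵀ  (here Σln d = 5.1930, Σ(ln d)² = 7.4881, Σln f = 11.7133, Σln d·ln f = 14.5725).
Δ = 7.4881·5 − (5.1930)² = 10.4737; k = (14.5725·5 − 5.1930·11.7133)/10.4737 = 1.14914, ln C = (7.4881·11.7133 − 5.1930·14.5725)/10.4737 = 1.14917.

k = 1.15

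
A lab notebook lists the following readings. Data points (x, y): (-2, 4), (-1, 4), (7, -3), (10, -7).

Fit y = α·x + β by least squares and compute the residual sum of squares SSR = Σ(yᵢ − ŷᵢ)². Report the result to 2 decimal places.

MᵀM·[α, β]ᵀ = Mᵀy reads: 154·α + 14·β = -103;  14·α + 4·β = -2.
(Σx·x = 154, Σx = 14, Σ1 = 4, Σx·y = -103, Σy = -2.)
Determinant 154·4 − 14² = 420.
α = ((-103)·4 − 14·(-2))/420 = -32/35; β = (154·(-2) − 14·(-103))/420 = 27/10.
Residuals: -37/70, 27/70, 7/10, -39/70; SSR = 43/35.

SSR = 1.23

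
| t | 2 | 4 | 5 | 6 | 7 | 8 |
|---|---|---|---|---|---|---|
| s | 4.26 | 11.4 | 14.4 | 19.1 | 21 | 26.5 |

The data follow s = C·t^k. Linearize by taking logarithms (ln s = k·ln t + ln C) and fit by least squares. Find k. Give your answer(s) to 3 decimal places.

k = 1.300

Linearized form: ln s = k·ln t + ln C. From the 6 transformed points,
Σln t = 9.5060, Σ(ln t)² = 16.3136, Σln s = 15.8215, Σln t·ln s = 26.6951.
Equations: 16.3136·k + 9.5060·ln C = 26.6951;  9.5060·k + 6·ln C = 15.8215.
Slope k = (n·Σln t·ln s − Σln t·Σln s)/(n·Σ(ln t)² − (Σln t)²) = (6·26.6951 − 9.5060·15.8215)/7.5177 = 1.29987; ln C = (Σln s − k·Σln t)/n = 0.57749.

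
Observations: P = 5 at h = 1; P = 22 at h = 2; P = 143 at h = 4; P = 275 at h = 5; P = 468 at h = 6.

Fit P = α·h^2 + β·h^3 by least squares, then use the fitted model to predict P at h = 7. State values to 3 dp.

Entries of AᵀA: Σh^2·h^2 = 2194, Σh^2·h^3 = 11958, Σh^3·h^3 = 66442.
For AᵀP: Σh^2·P = 26104, Σh^3·P = 144796.
Normal equations: [[2194, 11958]; [11958, 66442]]·[α, β]ᵀ = [26104, 144796]ᵀ.
det = 2194·66442 − 11958² = 2779984.
α = (26104·66442 − 11958·144796)/2779984 = 366425/347498; β = (2194·144796 − 11958·26104)/2779984 = 691349/347498.
At h = 7: P̂ = (366425/347498)·(49) + (691349/347498)·(343) = 127543766/173749.

P̂ = 734.069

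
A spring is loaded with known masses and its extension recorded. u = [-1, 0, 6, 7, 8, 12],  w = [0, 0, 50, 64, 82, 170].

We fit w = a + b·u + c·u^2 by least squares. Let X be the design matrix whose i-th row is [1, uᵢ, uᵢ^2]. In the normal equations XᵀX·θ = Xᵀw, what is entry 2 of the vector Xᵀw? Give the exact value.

Entry 2 ↔ basis u, so (Xᵀw)_{2} = Σᵢ (u)·wᵢ = (-1)·(0) + (0)·(0) + (6)·(50) + (7)·(64) + (8)·(82) + (12)·(170) = 3444.

3444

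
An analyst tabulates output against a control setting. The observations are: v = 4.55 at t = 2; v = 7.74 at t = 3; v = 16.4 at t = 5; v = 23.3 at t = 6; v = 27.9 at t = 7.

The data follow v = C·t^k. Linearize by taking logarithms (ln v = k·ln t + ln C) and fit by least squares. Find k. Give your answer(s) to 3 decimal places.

k = 1.472

Let Y = ln v. Fitting Y = k·ln t + ln C by least squares:
AᵀA = [[11.2747, 7.1389]; [7.1389, 5]], rhs = [19.9189, 12.8359]ᵀ  (here Σln t = 7.1389, Σ(ln t)² = 11.2747, Σln v = 12.8359, Σln t·ln v = 19.9189).
Δ = 11.2747·5 − (7.1389)² = 5.4099; k = (19.9189·5 − 7.1389·12.8359)/5.4099 = 1.47156, ln C = (11.2747·12.8359 − 7.1389·19.9189)/5.4099 = 0.46612.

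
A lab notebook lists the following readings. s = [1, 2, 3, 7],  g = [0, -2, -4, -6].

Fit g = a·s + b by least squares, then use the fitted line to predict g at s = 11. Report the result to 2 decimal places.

ĝ = -10.10

Compute the Gram sums: Σs·s = 63, Σs = 13, Σ1 = 4.
Right-hand side: Σs·g = -58, Σg = -12.
So MᵀM·[a, b]ᵀ = Mᵀg: [[63, 13]; [13, 4]]·[a, b]ᵀ = [-58, -12]ᵀ.
Eliminating b: 4·(row 1) − 13·(row 2) gives 83·a = 4·(-58) − 13·(-12) = -76, so a = -76/83.
Then b = ((-12) − 13·(-76/83))/4 = -2/83.
At s = 11: ĝ = (-76/83)·(11) + (-2/83)·(1) = -838/83.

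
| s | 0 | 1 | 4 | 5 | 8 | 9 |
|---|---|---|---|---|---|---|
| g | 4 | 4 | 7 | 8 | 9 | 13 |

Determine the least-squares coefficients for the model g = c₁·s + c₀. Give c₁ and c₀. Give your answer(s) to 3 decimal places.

c₁ = 0.893, c₀ = 3.481

AᵀA·[c₁, c₀]ᵀ = Aᵀg reads: 187·c₁ + 27·c₀ = 261;  27·c₁ + 6·c₀ = 45.
det = 187·6 − 27² = 393.
c₁ = (261·6 − 27·45)/393 = 117/131; c₀ = (187·45 − 27·261)/393 = 456/131.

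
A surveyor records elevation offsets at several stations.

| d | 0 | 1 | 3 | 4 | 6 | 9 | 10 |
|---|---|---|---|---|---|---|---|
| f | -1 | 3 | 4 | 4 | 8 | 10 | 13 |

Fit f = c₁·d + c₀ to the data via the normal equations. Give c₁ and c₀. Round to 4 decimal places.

c₁ = 1.2092, c₀ = 0.1569

Forming XᵀX = [[243, 33]; [33, 7]] and Xᵀf = [299, 41]ᵀ gives XᵀX·[c₁, c₀]ᵀ = Xᵀf.
det = 243·7 − 33² = 612.
c₁ = (299·7 − 33·41)/612 = 185/153; c₀ = (243·41 − 33·299)/612 = 8/51.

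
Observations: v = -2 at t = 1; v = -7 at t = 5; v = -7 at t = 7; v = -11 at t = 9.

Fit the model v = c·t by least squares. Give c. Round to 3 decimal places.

From the data, Σt·t = 156.
For Aᵀv: Σt·v = -185.
So AᵀA·[c]ᵀ = Aᵀv: [[156]]·[c]ᵀ = [-185]ᵀ.
Hence c = -185 / 156 ≈ -1.1859.

c = -1.186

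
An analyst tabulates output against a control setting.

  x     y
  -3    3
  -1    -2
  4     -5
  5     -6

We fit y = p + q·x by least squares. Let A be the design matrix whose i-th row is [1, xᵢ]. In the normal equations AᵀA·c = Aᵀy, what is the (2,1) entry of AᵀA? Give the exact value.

5

Row 2 ↔ basis x, column 1 ↔ basis 1, so (AᵀA)_{2,1} = Σᵢ x = (-3)·(1) + (-1)·(1) + (4)·(1) + (5)·(1) = 5.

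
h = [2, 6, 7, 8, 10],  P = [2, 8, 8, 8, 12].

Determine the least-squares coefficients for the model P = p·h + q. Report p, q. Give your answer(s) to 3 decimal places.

p = 1.170, q = -0.125

Forming AᵀA = [[253, 33]; [33, 5]] and AᵀP = [292, 38]ᵀ gives AᵀA·[p, q]ᵀ = AᵀP.
Δ = 253·5 − 33² = 176.
p = (292·5 − 33·38)/176 = 103/88; q = (253·38 − 33·292)/176 = -1/8.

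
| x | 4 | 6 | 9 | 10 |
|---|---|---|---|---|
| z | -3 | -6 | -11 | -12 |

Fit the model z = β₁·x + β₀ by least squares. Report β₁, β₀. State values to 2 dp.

β₁ = -1.54, β₀ = 3.15

Entries of MᵀM: Σx·x = 233, Σx = 29, Σ1 = 4.
Right-hand side: Σx·z = -267, Σz = -32.
MᵀM·[β₁, β₀]ᵀ = Mᵀz becomes [[233, 29]; [29, 4]]·[β₁, β₀]ᵀ = [-267, -32]ᵀ.
Eliminating β₀: 4·(row 1) − 29·(row 2) gives 91·β₁ = 4·(-267) − 29·(-32) = -140, so β₁ = -20/13.
Then β₀ = ((-32) − 29·(-20/13))/4 = 41/13.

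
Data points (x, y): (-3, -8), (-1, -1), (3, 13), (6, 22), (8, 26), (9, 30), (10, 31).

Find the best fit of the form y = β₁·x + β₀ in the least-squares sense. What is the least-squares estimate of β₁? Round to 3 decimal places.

β₁ = 3.041

Normal-equation sums: Σx·x = 300, Σx = 32, Σ1 = 7.
Moment sums: Σx·y = 984, Σy = 113.
MᵀM·[β₁, β₀]ᵀ = Mᵀy becomes [[300, 32]; [32, 7]]·[β₁, β₀]ᵀ = [984, 113]ᵀ.
Determinant 300·7 − 32² = 1076.
β₁ = (984·7 − 32·113)/1076 = 818/269; β₀ = (300·113 − 32·984)/1076 = 603/269.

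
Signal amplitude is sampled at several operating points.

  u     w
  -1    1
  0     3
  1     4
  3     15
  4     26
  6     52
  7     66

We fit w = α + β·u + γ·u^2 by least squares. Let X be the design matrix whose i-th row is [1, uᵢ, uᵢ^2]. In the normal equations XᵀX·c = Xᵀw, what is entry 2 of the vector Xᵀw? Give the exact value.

926

Entry 2 ↔ basis u, so (Xᵀw)_{2} = Σᵢ (u)·wᵢ = (-1)·(1) + (0)·(3) + (1)·(4) + (3)·(15) + (4)·(26) + (6)·(52) + (7)·(66) = 926.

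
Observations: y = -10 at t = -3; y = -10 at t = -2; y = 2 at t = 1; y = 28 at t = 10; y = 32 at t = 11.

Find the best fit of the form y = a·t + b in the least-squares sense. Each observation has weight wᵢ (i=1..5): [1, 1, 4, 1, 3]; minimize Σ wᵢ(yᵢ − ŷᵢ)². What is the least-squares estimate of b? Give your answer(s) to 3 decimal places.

b = -1.577

From the data, Σwᵢ·t·t = 480, Σwᵢ·t = 42, Σwᵢ·1 = 10.
Moment sums: Σwᵢ·t·y = 1394, Σwᵢ·y = 112.
So MᵀWM·[a, b]ᵀ = MᵀWy: [[480, 42]; [42, 10]]·[a, b]ᵀ = [1394, 112]ᵀ.
det = 480·10 − 42² = 3036.
a = (1394·10 − 42·112)/3036 = 2309/759; b = (480·112 − 42·1394)/3036 = -399/253.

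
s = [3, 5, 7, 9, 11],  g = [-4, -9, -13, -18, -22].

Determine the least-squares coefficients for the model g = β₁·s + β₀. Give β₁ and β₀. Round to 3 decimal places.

Normal-equation sums: Σs·s = 285, Σs = 35, Σ1 = 5.
For Aᵀg: Σs·g = -552, Σg = -66.
det = 285·5 − 35² = 200.
β₁ = ((-552)·5 − 35·(-66))/200 = -9/4; β₀ = (285·(-66) − 35·(-552))/200 = 51/20.

β₁ = -2.250, β₀ = 2.550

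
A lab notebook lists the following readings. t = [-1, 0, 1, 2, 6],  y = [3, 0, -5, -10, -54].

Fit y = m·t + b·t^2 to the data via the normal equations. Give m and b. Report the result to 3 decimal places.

m = -3.524, b = -0.911

Entries of AᵀA: Σt·t = 42, Σt·t^2 = 224, Σt^2·t^2 = 1314.
For Aᵀy: Σt·y = -352, Σt^2·y = -1986.
Δ = 42·1314 − 224² = 5012.
m = ((-352)·1314 − 224·(-1986))/5012 = -4416/1253; b = (42·(-1986) − 224·(-352))/5012 = -163/179.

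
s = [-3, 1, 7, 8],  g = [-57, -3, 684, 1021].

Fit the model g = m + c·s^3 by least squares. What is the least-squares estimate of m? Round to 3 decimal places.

Setting ∂/∂m … = 0 gives: 4·m + 829·c = 1645;  829·m + 380523·c = 758900.
(Σ1 = 4, Σs^3 = 829, Σs^3·s^3 = 380523, Σg = 1645, Σs^3·g = 758900.)
Δ = 4·380523 − 829² = 834851.
m = (1645·380523 − 829·758900)/834851 = -3167765/834851; c = (4·758900 − 829·1645)/834851 = 1671895/834851.

m = -3.794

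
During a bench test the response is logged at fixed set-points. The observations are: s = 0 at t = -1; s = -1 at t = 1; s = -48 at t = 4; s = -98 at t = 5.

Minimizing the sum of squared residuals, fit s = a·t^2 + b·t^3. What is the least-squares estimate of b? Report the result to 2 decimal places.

Entries of MᵀM: Σt^2·t^2 = 883, Σt^2·t^3 = 4149, Σt^3·t^3 = 19723.
For Mᵀs: Σt^2·s = -3219, Σt^3·s = -15323.
Eliminating b: 19723·(row 1) − 4149·(row 2) gives 201208·a = 19723·(-3219) − 4149·(-15323) = 86790, so a = 43395/100604.
Then b = ((-15323) − 4149·(43395/100604))/19723 = -87289/100604.

b = -0.87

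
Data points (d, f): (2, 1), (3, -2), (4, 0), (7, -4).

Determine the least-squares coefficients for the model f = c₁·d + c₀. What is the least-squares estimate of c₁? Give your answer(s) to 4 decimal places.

c₁ = -0.8571

From the data, Σd·d = 78, Σd = 16, Σ1 = 4.
And Σd·f = -32, Σf = -5.
AᵀA·[c₁, c₀]ᵀ = Aᵀf becomes [[78, 16]; [16, 4]]·[c₁, c₀]ᵀ = [-32, -5]ᵀ.
Eliminating c₀: 4·(row 1) − 16·(row 2) gives 56·c₁ = 4·(-32) − 16·(-5) = -48, so c₁ = -6/7.
Then c₀ = ((-5) − 16·(-6/7))/4 = 61/28.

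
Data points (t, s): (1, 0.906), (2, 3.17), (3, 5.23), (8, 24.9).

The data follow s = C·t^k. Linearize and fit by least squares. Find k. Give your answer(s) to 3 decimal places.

With ln sᵢ as the transformed response and ln tᵢ as the regressor:
AᵀA = [[6.0115, 3.8712]; [3.8712, 4]], rhs = [9.3024, 5.9243]ᵀ  (here Σln t = 3.8712, Σ(ln t)² = 6.0115, Σln s = 5.9243, Σln t·ln s = 9.3024).
Solving (det = 9.0597): k = 1.57570, ln C = -0.04389.

k = 1.576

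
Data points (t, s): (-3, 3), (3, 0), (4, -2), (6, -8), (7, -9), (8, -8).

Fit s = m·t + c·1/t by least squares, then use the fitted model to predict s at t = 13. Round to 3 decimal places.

Setting ∂/∂m … = 0 gives: 183·m + 6·c = -192;  6·m + (1093/3136)·c = -215/42.
(Σt·t = 183, Σt·1/t = 6, Σ1/t·1/t = 1093/3136, Σt·s = -192, Σ1/t·s = -215/42.)
Determinant 183·(1093/3136) − 6² = 87123/3136.
m = ((-192)·(1093/3136) − 6·(-215/42))/(87123/3136) = -113536/87123; c = (183·(-215/42) − 6·(-192))/(87123/3136) = 674912/87123.
At t = 13: ŝ = (-113536/87123)·(13) + (674912/87123)·(1/13) = -18512672/1132599.

ŝ = -16.345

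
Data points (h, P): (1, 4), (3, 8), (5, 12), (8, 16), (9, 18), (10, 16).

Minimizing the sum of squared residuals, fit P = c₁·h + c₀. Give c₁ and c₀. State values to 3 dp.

Entries of AᵀA: Σh·h = 280, Σh = 36, Σ1 = 6.
Right-hand side: Σh·P = 538, ΣP = 74.
AᵀA·[c₁, c₀]ᵀ = AᵀP becomes [[280, 36]; [36, 6]]·[c₁, c₀]ᵀ = [538, 74]ᵀ.
Δ = 280·6 − 36² = 384.
c₁ = (538·6 − 36·74)/384 = 47/32; c₀ = (280·74 − 36·538)/384 = 169/48.

c₁ = 1.469, c₀ = 3.521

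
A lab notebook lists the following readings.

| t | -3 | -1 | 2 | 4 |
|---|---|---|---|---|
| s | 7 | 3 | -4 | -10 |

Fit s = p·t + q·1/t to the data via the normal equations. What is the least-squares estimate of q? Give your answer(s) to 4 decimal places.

Sums needed: Σt·t = 30, Σt·1/t = 4, Σ1/t·1/t = 205/144.
And Σt·s = -72, Σ1/t·s = -59/6.
AᵀA·[p, q]ᵀ = Aᵀs becomes [[30, 4]; [4, 205/144]]·[p, q]ᵀ = [-72, -59/6]ᵀ.
Δ = 30·(205/144) − 4² = 641/24.
p = ((-72)·(205/144) − 4·(-59/6))/(641/24) = -1516/641; q = (30·(-59/6) − 4·(-72))/(641/24) = -168/641.

q = -0.2621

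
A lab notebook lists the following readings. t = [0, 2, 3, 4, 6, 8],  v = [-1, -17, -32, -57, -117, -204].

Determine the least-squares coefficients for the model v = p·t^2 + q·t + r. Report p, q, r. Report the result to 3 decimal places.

p = -2.929, q = -1.900, r = -1.086

The normal system XᵀX·[p, q, r]ᵀ = Xᵀv is [[5745, 827, 129]; [827, 129, 23]; [129, 23, 6]]·[p, q, r]ᵀ = [-18536, -2692, -428]ᵀ.
Inverting the 3×3 Gram matrix, [p, q, r]ᵀ = [-41/14, -19/10, -38/35]ᵀ.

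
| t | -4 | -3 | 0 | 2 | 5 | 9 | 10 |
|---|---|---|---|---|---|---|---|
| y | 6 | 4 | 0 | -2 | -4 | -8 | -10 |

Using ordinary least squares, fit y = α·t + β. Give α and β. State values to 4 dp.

α = -1.0576, β = 0.8707

With design matrix A, AᵀA = [[235, 19]; [19, 7]] and Aᵀy = [-232, -14]ᵀ.
Eliminating β: 7·(row 1) − 19·(row 2) gives 1284·α = 7·(-232) − 19·(-14) = -1358, so α = -679/642.
Then β = ((-14) − 19·(-679/642))/7 = 559/642.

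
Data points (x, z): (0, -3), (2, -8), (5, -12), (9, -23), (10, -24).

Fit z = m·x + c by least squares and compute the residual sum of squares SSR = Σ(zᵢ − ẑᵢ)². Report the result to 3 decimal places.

SSR = 4.019

The normal equations are: 210·m + 26·c = -523;  26·m + 5·c = -70.
(Σx·x = 210, Σx = 26, Σ1 = 5, Σx·z = -523, Σz = -70.)
Δ = 210·5 − 26² = 374.
m = ((-523)·5 − 26·(-70))/374 = -795/374; c = (210·(-70) − 26·(-523))/374 = -551/187.
Residuals: -10/187, -150/187, 589/374, -345/374, 38/187; SSR = 1503/374.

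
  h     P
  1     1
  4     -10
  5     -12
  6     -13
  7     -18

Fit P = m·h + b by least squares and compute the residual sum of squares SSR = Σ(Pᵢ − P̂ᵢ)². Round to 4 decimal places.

SSR = 5.1981

Forming XᵀX = [[127, 23]; [23, 5]] and XᵀP = [-303, -52]ᵀ gives XᵀX·[m, b]ᵀ = XᵀP.
det = 127·5 − 23² = 106.
m = ((-303)·5 − 23·(-52))/106 = -319/106; b = (127·(-52) − 23·(-303))/106 = 365/106.
Residuals: 30/53, -149/106, -21/53, 171/106, -20/53; SSR = 551/106.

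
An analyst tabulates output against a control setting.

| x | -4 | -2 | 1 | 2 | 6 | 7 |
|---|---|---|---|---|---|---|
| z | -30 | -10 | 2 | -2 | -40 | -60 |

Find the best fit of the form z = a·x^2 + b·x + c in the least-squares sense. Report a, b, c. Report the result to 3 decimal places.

Sums needed: Σx^2·x^2 = 3986, Σx^2·x = 496, Σx^2 = 110, Σx·x = 110, Σx = 10, Σ1 = 6.
Moment sums: Σx^2·z = -4906, Σx·z = -522, Σz = -140.
Inverting the 3×3 Gram matrix, [a, b, c]ᵀ = [-13723/9219, 17459/9219, 2460/3073]ᵀ.

a = -1.489, b = 1.894, c = 0.801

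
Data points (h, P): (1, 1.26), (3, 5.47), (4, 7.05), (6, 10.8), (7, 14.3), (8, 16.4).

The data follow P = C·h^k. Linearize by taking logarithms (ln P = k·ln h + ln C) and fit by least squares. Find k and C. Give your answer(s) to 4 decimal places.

k = 1.2199, C = 1.3041

Let Y = ln P. Fitting Y = k·ln h + ln C by least squares:
XᵀX = [[14.4498, 8.3020]; [8.3020, 6]], rhs = [19.8313, 11.7205]ᵀ  (here Σln h = 8.3020, Σ(ln h)² = 14.4498, Σln P = 11.7205, Σln h·ln P = 19.8313).
Solving (det = 17.7753): k = 1.21989, ln C = 0.26549, so C = exp(0.26549) = 1.30407.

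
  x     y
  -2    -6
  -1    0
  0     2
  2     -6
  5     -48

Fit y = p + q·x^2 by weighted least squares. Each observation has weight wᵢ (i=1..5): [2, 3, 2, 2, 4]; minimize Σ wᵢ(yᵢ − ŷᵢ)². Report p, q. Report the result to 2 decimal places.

p = 2.00, q = -2.00

AᵀWA·[p, q]ᵀ = AᵀWy reads: 13·p + 119·q = -212;  119·p + 2567·q = -4896.
Δ = 13·2567 − 119² = 19210.
p = ((-212)·2567 − 119·(-4896))/19210 = 2; q = (13·(-4896) − 119·(-212))/19210 = -2.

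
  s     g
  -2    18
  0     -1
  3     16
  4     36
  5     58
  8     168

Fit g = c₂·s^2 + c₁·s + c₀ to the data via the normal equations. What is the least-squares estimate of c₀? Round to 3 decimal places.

c₀ = -0.924

Normal-equation sums: Σs^2·s^2 = 5074, Σs^2·s = 720, Σs^2 = 118, Σs·s = 118, Σs = 18, Σ1 = 6.
For Aᵀg: Σs^2·g = 12994, Σs·g = 1790, Σg = 295.
So AᵀA·[c₂, c₁, c₀]ᵀ = Aᵀg: [[5074, 720, 118]; [720, 118, 18]; [118, 18, 6]]·[c₂, c₁, c₀]ᵀ = [12994, 1790, 295]ᵀ.
Inverting the 3×3 Gram matrix, [c₂, c₁, c₀]ᵀ = [193619/63386, -210941/63386, -58539/63386]ᵀ.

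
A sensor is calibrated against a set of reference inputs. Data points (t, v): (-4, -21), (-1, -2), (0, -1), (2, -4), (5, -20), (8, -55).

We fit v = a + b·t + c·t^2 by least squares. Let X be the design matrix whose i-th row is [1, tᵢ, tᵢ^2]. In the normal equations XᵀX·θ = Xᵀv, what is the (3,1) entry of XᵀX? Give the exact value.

110

Row 3 ↔ basis t^2, column 1 ↔ basis 1, so (XᵀX)_{3,1} = Σᵢ t^2 = (16)·(1) + (1)·(1) + (0)·(1) + (4)·(1) + (25)·(1) + (64)·(1) = 110.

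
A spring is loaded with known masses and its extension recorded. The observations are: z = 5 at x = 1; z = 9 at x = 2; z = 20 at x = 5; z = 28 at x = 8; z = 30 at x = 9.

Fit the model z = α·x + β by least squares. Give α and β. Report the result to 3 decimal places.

α = 3.140, β = 2.700

From the data, Σx·x = 175, Σx = 25, Σ1 = 5.
For Aᵀz: Σx·z = 617, Σz = 92.
So AᵀA·[α, β]ᵀ = Aᵀz: [[175, 25]; [25, 5]]·[α, β]ᵀ = [617, 92]ᵀ.
Determinant 175·5 − 25² = 250.
α = (617·5 − 25·92)/250 = 157/50; β = (175·92 − 25·617)/250 = 27/10.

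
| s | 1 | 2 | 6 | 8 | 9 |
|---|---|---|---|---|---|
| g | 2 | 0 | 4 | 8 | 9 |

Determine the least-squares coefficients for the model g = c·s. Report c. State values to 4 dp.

The normal system XᵀX·[c]ᵀ = Xᵀg is [[186]]·[c]ᵀ = [171]ᵀ.
Hence c = 171 / 186 ≈ 0.919355.

c = 0.9194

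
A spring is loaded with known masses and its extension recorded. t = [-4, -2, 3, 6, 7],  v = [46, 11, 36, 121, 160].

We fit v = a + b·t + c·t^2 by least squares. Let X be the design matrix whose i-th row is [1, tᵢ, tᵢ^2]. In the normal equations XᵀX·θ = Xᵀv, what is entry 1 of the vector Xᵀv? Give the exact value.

374

Entry 1 ↔ basis 1, so (Xᵀv)_{1} = Σᵢ vᵢ = (1)·(46) + (1)·(11) + (1)·(36) + (1)·(121) + (1)·(160) = 374.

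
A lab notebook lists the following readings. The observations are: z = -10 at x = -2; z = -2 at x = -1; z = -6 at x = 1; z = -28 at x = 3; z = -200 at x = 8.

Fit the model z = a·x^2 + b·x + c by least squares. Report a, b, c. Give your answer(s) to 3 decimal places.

Normal-equation sums: Σx^2·x^2 = 4195, Σx^2·x = 531, Σx^2 = 79, Σx·x = 79, Σx = 9, Σ1 = 5.
And Σx^2·z = -13100, Σx·z = -1668, Σz = -246.
Normal equations: [[4195, 531, 79]; [531, 79, 9]; [79, 9, 5]]·[a, b, c]ᵀ = [-13100, -1668, -246]ᵀ.
Inverting the 3×3 Gram matrix, [a, b, c]ᵀ = [-127789/42367, -35409/42367, -1654/42367]ᵀ.

a = -3.016, b = -0.836, c = -0.039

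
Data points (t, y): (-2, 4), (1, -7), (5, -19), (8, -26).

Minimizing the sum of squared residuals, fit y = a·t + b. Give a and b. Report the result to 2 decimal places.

From the data, Σt·t = 94, Σt = 12, Σ1 = 4.
Right-hand side: Σt·y = -318, Σy = -48.
So MᵀM·[a, b]ᵀ = Mᵀy: [[94, 12]; [12, 4]]·[a, b]ᵀ = [-318, -48]ᵀ.
Eliminating b: 4·(row 1) − 12·(row 2) gives 232·a = 4·(-318) − 12·(-48) = -696, so a = -3.
Then b = ((-48) − 12·(-3))/4 = -3.

a = -3.00, b = -3.00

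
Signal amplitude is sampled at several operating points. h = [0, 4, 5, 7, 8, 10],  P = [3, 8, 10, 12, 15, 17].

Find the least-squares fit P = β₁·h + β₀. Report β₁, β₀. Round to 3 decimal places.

Setting ∂/∂β₁ … = 0 gives: 254·β₁ + 34·β₀ = 456;  34·β₁ + 6·β₀ = 65.
Determinant 254·6 − 34² = 368.
β₁ = (456·6 − 34·65)/368 = 263/184; β₀ = (254·65 − 34·456)/368 = 503/184.

β₁ = 1.429, β₀ = 2.734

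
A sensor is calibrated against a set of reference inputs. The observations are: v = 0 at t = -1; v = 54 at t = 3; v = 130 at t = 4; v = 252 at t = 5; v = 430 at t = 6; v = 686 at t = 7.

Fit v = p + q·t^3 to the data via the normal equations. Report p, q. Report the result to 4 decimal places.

Entries of XᵀX: Σ1 = 6, Σt^3 = 774, Σt^3·t^3 = 184756.
Right-hand side: Σv = 1552, Σt^3·v = 369456.
Normal equations: [[6, 774]; [774, 184756]]·[p, q]ᵀ = [1552, 369456]ᵀ.
Determinant 6·184756 − 774² = 509460.
p = (1552·184756 − 774·369456)/509460 = 195592/127365; q = (6·369456 − 774·1552)/509460 = 84624/42455.

p = 1.5357, q = 1.9933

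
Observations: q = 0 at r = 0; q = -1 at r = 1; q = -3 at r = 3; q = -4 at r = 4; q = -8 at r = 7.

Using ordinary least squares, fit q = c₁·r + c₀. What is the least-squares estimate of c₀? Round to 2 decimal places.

From the data, Σr·r = 75, Σr = 15, Σ1 = 5.
For Mᵀq: Σr·q = -82, Σq = -16.
det = 75·5 − 15² = 150.
c₁ = ((-82)·5 − 15·(-16))/150 = -17/15; c₀ = (75·(-16) − 15·(-82))/150 = 1/5.

c₀ = 0.20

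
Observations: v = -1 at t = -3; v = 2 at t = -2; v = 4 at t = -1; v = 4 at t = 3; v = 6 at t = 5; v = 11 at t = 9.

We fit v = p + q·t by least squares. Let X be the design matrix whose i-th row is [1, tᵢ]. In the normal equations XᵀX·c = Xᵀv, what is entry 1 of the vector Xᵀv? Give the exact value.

Entry 1 ↔ basis 1, so (Xᵀv)_{1} = Σᵢ vᵢ = (1)·(-1) + (1)·(2) + (1)·(4) + (1)·(4) + (1)·(6) + (1)·(11) = 26.

26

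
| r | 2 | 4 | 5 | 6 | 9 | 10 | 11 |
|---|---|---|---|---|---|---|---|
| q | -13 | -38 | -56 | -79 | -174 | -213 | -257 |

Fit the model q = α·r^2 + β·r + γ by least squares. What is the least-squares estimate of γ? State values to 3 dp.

γ = -5.157

Compute the Gram sums: Σr^2·r^2 = 33395, Σr^2·r = 3473, Σr^2 = 383, Σr·r = 383, Σr = 47, Σ1 = 7.
Right-hand side: Σr^2·q = -71395, Σr·q = -7455, Σq = -830.
Normal equations: [[33395, 3473, 383]; [3473, 383, 47]; [383, 47, 7]]·[α, β, γ]ᵀ = [-71395, -7455, -830]ᵀ.
Solving the 3×3 system (Gaussian elimination) gives α = -193625/91698, β = 28925/91698, γ = -78820/15283.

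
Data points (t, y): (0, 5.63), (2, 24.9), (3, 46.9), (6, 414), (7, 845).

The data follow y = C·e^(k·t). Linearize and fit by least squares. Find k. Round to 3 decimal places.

k = 0.714

Taking logs, ln y = k·t + ln C, so regress ln y on t.
XᵀX = [[98.0000, 18.0000]; [18.0000, 5]], rhs = [101.3043, 21.5562]ᵀ  (here Σt = 18.0000, Σ(t)² = 98.0000, Σln y = 21.5562, Σt·ln y = 101.3043).
Slope k = (n·Σt·ln y − Σt·Σln y)/(n·Σ(t)² − (Σt)²) = (5·101.3043 − 18.0000·21.5562)/166.0000 = 0.71392; ln C = (Σln y − k·Σt)/n = 1.74114.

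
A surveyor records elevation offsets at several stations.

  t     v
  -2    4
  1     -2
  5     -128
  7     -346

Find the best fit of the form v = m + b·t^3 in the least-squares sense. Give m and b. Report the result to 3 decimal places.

m = -2.599, b = -1.001

XᵀX·[m, b]ᵀ = Xᵀv reads: 4·m + 461·b = -472;  461·m + 133339·b = -134712.
(Σ1 = 4, Σt^3 = 461, Σt^3·t^3 = 133339, Σv = -472, Σt^3·v = -134712.)
Determinant 4·133339 − 461² = 320835.
m = ((-472)·133339 − 461·(-134712))/320835 = -833776/320835; b = (4·(-134712) − 461·(-472))/320835 = -321256/320835.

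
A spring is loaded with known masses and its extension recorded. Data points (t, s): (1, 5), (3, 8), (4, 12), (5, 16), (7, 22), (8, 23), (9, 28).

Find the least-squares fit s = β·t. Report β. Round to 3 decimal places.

The normal system AᵀA·[β]ᵀ = Aᵀs is [[245]]·[β]ᵀ = [747]ᵀ.
Hence β = 747 / 245 ≈ 3.04898.

β = 3.049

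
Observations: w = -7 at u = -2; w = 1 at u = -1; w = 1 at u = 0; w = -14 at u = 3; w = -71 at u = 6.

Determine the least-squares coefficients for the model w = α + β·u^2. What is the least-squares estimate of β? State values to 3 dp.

The normal equations are: 5·α + 50·β = -90;  50·α + 1394·β = -2709.
(Σ1 = 5, Σu^2 = 50, Σu^2·u^2 = 1394, Σw = -90, Σu^2·w = -2709.)
Δ = 5·1394 − 50² = 4470.
α = ((-90)·1394 − 50·(-2709))/4470 = 333/149; β = (5·(-2709) − 50·(-90))/4470 = -603/298.

β = -2.023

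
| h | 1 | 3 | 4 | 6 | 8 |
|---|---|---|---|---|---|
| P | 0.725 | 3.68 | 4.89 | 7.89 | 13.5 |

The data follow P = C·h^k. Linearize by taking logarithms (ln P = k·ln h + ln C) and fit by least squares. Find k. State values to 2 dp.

k = 1.37

Let Y = ln P. Fitting Y = k·ln h + ln C by least squares:
AᵀA = [[10.6632, 6.3561]; [6.3561, 5]], rhs = [12.7449, 7.2368]ᵀ  (here Σln h = 6.3561, Σ(ln h)² = 10.6632, Σln P = 7.2368, Σln h·ln P = 12.7449).
Solving (det = 12.9161): k = 1.37244, ln C = -0.29732.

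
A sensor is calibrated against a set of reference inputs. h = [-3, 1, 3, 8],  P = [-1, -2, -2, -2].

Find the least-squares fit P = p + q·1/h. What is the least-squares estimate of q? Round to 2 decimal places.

q = -0.67

Normal-equation sums: Σ1 = 4, Σ1/h = 9/8, Σ1/h·1/h = 713/576.
For MᵀP: ΣP = -7, Σ1/h·P = -31/12.
So MᵀM·[p, q]ᵀ = MᵀP: [[4, 9/8]; [9/8, 713/576]]·[p, q]ᵀ = [-7, -31/12]ᵀ.
Eliminating q: (713/576)·(row 1) − (9/8)·(row 2) gives (2123/576)·p = (713/576)·(-7) − (9/8)·(-31/12) = -3317/576, so p = -3317/2123.
Then q = ((-31/12) − (9/8)·(-3317/2123))/(713/576) = -1416/2123.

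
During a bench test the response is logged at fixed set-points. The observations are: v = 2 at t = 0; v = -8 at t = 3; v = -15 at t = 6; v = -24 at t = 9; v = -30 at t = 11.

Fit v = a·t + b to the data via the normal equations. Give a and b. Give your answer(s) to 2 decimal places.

Setting ∂/∂a … = 0 gives: 247·a + 29·b = -660;  29·a + 5·b = -75.
Δ = 247·5 − 29² = 394.
a = ((-660)·5 − 29·(-75))/394 = -1125/394; b = (247·(-75) − 29·(-660))/394 = 615/394.

a = -2.86, b = 1.56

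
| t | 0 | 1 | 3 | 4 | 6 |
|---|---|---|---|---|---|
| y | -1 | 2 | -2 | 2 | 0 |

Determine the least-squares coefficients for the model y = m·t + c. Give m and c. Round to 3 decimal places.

m = 0.053, c = 0.053

From the data, Σt·t = 62, Σt = 14, Σ1 = 5.
Moment sums: Σt·y = 4, Σy = 1.
So AᵀA·[m, c]ᵀ = Aᵀy: [[62, 14]; [14, 5]]·[m, c]ᵀ = [4, 1]ᵀ.
Determinant 62·5 − 14² = 114.
m = (4·5 − 14·1)/114 = 1/19; c = (62·1 − 14·4)/114 = 1/19.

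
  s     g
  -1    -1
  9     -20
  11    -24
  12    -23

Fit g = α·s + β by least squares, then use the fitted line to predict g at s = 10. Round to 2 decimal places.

Forming AᵀA = [[347, 31]; [31, 4]] and Aᵀg = [-719, -68]ᵀ gives AᵀA·[α, β]ᵀ = Aᵀg.
Eliminating β: 4·(row 1) − 31·(row 2) gives 427·α = 4·(-719) − 31·(-68) = -768, so α = -768/427.
Then β = ((-68) − 31·(-768/427))/4 = -1307/427.
At s = 10: ĝ = (-768/427)·(10) + (-1307/427)·(1) = -8987/427.

ĝ = -21.05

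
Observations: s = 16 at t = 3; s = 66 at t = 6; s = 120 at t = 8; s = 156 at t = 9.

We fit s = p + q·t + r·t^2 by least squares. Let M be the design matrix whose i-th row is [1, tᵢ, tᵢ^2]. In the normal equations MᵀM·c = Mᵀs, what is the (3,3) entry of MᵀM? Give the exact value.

Row 3 ↔ basis t^2, column 3 ↔ basis t^2, so (MᵀM)_{3,3} = Σᵢ (t^2)·(t^2) = (9)·(9) + (36)·(36) + (64)·(64) + (81)·(81) = 12034.

12034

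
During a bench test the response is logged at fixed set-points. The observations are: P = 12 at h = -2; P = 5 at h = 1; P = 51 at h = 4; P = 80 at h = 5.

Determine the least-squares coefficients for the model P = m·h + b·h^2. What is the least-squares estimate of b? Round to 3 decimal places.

b = 3.116

From the data, Σh·h = 46, Σh·h^2 = 182, Σh^2·h^2 = 898.
Moment sums: Σh·P = 585, Σh^2·P = 2869.
Eliminating b: 898·(row 1) − 182·(row 2) gives 8184·m = 898·585 − 182·2869 = 3172, so m = 793/2046.
Then b = (2869 − 182·(793/2046))/898 = 3188/1023.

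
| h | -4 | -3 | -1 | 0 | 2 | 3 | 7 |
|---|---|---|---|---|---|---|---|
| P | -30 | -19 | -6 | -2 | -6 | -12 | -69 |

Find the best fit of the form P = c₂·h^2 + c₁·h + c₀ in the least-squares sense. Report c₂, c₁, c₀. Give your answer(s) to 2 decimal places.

c₂ = -1.51, c₁ = 1.04, c₀ = -2.23

Compute the Gram sums: Σh^2·h^2 = 2836, Σh^2·h = 286, Σh^2 = 88, Σh·h = 88, Σh = 4, Σ1 = 7.
Moment sums: Σh^2·P = -4170, Σh·P = -348, ΣP = -144.
Inverting the 3×3 Gram matrix, [c₂, c₁, c₀]ᵀ = [-1086/721, 3757/3605, -8044/3605]ᵀ.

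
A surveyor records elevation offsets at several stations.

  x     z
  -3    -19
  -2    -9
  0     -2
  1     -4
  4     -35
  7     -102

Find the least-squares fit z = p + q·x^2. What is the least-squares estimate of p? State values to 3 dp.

p = -1.492

Normal-equation sums: Σ1 = 6, Σx^2 = 79, Σx^2·x^2 = 2755.
For Mᵀz: Σz = -171, Σx^2·z = -5769.
Δ = 6·2755 − 79² = 10289.
p = ((-171)·2755 − 79·(-5769))/10289 = -15354/10289; q = (6·(-5769) − 79·(-171))/10289 = -21105/10289.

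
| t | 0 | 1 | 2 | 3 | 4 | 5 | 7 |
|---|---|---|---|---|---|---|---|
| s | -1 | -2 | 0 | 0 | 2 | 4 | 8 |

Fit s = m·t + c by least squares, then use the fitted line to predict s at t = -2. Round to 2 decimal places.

ŝ = -5.43

Entries of MᵀM: Σt·t = 104, Σt = 22, Σ1 = 7.
For Mᵀs: Σt·s = 82, Σs = 11.
So MᵀM·[m, c]ᵀ = Mᵀs: [[104, 22]; [22, 7]]·[m, c]ᵀ = [82, 11]ᵀ.
Δ = 104·7 − 22² = 244.
m = (82·7 − 22·11)/244 = 83/61; c = (104·11 − 22·82)/244 = -165/61.
At t = -2: ŝ = (83/61)·(-2) + (-165/61)·(1) = -331/61.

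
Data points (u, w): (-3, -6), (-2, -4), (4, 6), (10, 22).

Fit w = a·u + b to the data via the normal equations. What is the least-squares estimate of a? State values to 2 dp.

a = 2.11

The normal equations are: 129·a + 9·b = 270;  9·a + 4·b = 18.
Determinant 129·4 − 9² = 435.
a = (270·4 − 9·18)/435 = 306/145; b = (129·18 − 9·270)/435 = -36/145.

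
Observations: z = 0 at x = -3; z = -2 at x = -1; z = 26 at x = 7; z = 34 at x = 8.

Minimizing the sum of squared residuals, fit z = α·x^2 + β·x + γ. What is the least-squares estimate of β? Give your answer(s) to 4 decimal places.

β = 0.7656

Sums needed: Σx^2·x^2 = 6579, Σx^2·x = 827, Σx^2 = 123, Σx·x = 123, Σx = 11, Σ1 = 4.
And Σx^2·z = 3448, Σx·z = 456, Σz = 58.
Row-reducing yields α = 4734/10261, β = 7856/10261, γ = -18390/10261.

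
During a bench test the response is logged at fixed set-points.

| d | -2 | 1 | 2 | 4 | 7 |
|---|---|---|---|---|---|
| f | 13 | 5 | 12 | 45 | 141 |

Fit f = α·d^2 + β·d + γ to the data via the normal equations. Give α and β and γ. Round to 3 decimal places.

α = 2.892, β = -0.326, γ = 1.179

Normal-equation sums: Σd^2·d^2 = 2690, Σd^2·d = 408, Σd^2 = 74, Σd·d = 74, Σd = 12, Σ1 = 5.
For Aᵀf: Σd^2·f = 7734, Σd·f = 1170, Σf = 216.
So AᵀA·[α, β, γ]ᵀ = Aᵀf: [[2690, 408, 74]; [408, 74, 12]; [74, 12, 5]]·[α, β, γ]ᵀ = [7734, 1170, 216]ᵀ.
Solving the 3×3 system (Gaussian elimination) gives α = 3271/1131, β = -123/377, γ = 46/39.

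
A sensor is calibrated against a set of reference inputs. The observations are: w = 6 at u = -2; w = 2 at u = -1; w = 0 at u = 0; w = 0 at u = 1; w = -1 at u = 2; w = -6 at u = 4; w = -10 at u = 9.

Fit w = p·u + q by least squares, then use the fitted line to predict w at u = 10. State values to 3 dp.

ŵ = -12.419

Setting ∂/∂p … = 0 gives: 107·p + 13·q = -130;  13·p + 7·q = -9.
Δ = 107·7 − 13² = 580.
p = ((-130)·7 − 13·(-9))/580 = -793/580; q = (107·(-9) − 13·(-130))/580 = 727/580.
At u = 10: ŵ = (-793/580)·(10) + (727/580)·(1) = -7203/580.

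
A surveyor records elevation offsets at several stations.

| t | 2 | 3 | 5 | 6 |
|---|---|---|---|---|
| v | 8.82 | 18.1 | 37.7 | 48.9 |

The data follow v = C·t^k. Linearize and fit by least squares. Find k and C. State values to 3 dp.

k = 1.546, C = 3.130

Taking logs, ln v = k·ln t + ln C, so regress ln v on ln t.
Σln t = 5.1930, Σ(ln t)² = 7.4881, Σln v = 12.5924, Σln t·ln v = 17.5017.
Normal system: [[7.4881, 5.1930]; [5.1930, 4]]·[k, ln C]ᵀ = [17.5017, 12.5924]ᵀ.
Solving (det = 2.9856): k = 1.54587, ln C = 1.14118, so C = exp(1.14118) = 3.13047.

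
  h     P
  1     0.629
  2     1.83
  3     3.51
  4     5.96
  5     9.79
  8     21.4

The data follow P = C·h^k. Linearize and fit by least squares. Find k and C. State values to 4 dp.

With ln Pᵢ as the transformed response and ln hᵢ as the regressor:
XᵀX = [[10.5236, 6.8669]; [6.8669, 6]], rhs = [14.3148, 8.5261]ᵀ  (here Σln h = 6.8669, Σ(ln h)² = 10.5236, Σln P = 8.5261, Σln h·ln P = 14.3148).
Solving (det = 15.9867): k = 1.71020, ln C = -0.53628, so C = exp(-0.53628) = 0.58492.

k = 1.7102, C = 0.5849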